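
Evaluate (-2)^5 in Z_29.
(-2) ≡ 27 (mod 29). 5 = 4 + 1 (binary 101). Repeated squaring mod 29: 27^1 ≡ 27; 27^2 ≡ 27² = 729 ≡ 4; 27^4 ≡ 4² = 16 ≡ 16. Multiply: (-2)^5 ≡ 27^4 × 27^1 ≡ 16 × 27 (mod 29): 16 × 27 = 432 ≡ 26. So (-2)^5 ≡ 26 (mod 29).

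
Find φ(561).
320

Prime factorization: 561 = 3 × 11 × 17
Using the formula φ(n) = n × Π(1 - 1/p) for each prime factor p:
φ(561) = 561 × (1 - 1/3) × (1 - 1/11) × (1 - 1/17)
φ(561) = 320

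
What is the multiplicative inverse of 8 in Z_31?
8^(-1) ≡ 4 (mod 31). Verification: 8 × 4 = 32 ≡ 1 (mod 31)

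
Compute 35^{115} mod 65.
35

Using successive squaring:
Binary expansion of 115: 1110011
Powers of 35 mod 65 (each is the square of the previous):
  35^1 ≡ 35 (mod 65)
  35^2 ≡ 35² = 1225 ≡ 55 (mod 65)
  35^4 ≡ 55² = 3025 ≡ 35 (mod 65)
  35^8 ≡ 35² = 1225 ≡ 55 (mod 65)
  35^16 ≡ 55² = 3025 ≡ 35 (mod 65)
  35^32 ≡ 35² = 1225 ≡ 55 (mod 65)
  35^64 ≡ 55² = 3025 ≡ 35 (mod 65)
115 = 64 + 32 + 16 + 2 + 1, so 35^115 = 35^64 × 35^32 × 35^16 × 35^2 × 35^1 ≡ 35 × 55 × 35 × 55 × 35 (mod 65)
Multiplying step by step:
  35 × 55 = 1925 ≡ 40 (mod 65)
  40 × 35 = 1400 ≡ 35 (mod 65)
  35 × 55 = 1925 ≡ 40 (mod 65)
  40 × 35 = 1400 ≡ 35 (mod 65)
Result: 35^115 ≡ 35 (mod 65)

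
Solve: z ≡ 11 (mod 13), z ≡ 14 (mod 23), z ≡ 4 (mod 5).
M = 13 × 23 × 5 = 1495. M₁ = 115, y₁ ≡ 6 (mod 13). M₂ = 65, y₂ ≡ 17 (mod 23). M₃ = 299, y₃ ≡ 4 (mod 5). z = 11×115×6 + 14×65×17 + 4×299×4 ≡ 934 (mod 1495)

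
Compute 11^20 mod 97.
Using repeated squaring. 20 = 16 + 4 (binary 10100). Repeated squaring mod 97: 11^1 ≡ 11; 11^2 ≡ 11² = 121 ≡ 24; 11^4 ≡ 24² = 576 ≡ 91; 11^8 ≡ 91² = 8281 ≡ 36; 11^16 ≡ 36² = 1296 ≡ 35. Multiply: 11^20 = 11^16 × 11^4 ≡ 35 × 91 (mod 97): 35 × 91 = 3185 ≡ 81. So 11^20 ≡ 81 (mod 97).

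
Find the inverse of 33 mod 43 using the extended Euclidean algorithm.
Extended GCD: 33(-13) + 43(10) = 1. So 33^(-1) ≡ 30 ≡ 30 (mod 43). Verify: 33 × 30 = 990 ≡ 1 (mod 43)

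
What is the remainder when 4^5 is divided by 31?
5 = 4 + 1 (binary 101). Repeated squaring mod 31: 4^1 ≡ 4; 4^2 ≡ 4² = 16 ≡ 16; 4^4 ≡ 16² = 256 ≡ 8. Multiply: 4^5 = 4^4 × 4^1 ≡ 8 × 4 (mod 31): 8 × 4 = 32 ≡ 1. So 4^5 ≡ 1 (mod 31).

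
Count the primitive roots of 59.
28

The number of primitive roots modulo p is φ(p-1) = φ(58)
φ(58) = 28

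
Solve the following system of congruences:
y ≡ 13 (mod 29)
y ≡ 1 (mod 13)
274

Using the Chinese Remainder Theorem:
M = product of moduli = 377
For equation 1: M_1 = 13, 13 ≡ 13 (mod 29), inverse of 13 mod 29 is 9 (check: 13 × 9 = 117 ≡ 1 (mod 29))
For equation 2: M_2 = 29, 29 ≡ 3 (mod 13), inverse of 29 mod 13 is 9 (check: 3 × 9 = 27 ≡ 1 (mod 13))
Combine: y ≡ Σ r_i×M_i×(M_i⁻¹ mod m_i) = 13×13×9 + 1×29×9 = 1521 + 261 = 1782
1782 mod 377 = 274
y ≡ 274 (mod 377)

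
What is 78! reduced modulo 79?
By Wilson's theorem, (78)! ≡ -1 ≡ 78 (mod 79)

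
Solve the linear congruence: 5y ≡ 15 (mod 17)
3

Since gcd(5, 17) = 1 divides 15, a solution exists.
Multiply both sides by the inverse of 5 mod 17:
  5^(-1) mod 17 = 7
  x ≡ 7 × 15 ≡ 105 ≡ 3 (mod 17)
Verification: 5 × 3 = 15 = 0 × 17 + 15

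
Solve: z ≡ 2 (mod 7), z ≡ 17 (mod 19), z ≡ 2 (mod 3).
M = 7 × 19 × 3 = 399. M₁ = 57, y₁ ≡ 1 (mod 7). M₂ = 21, y₂ ≡ 10 (mod 19). M₃ = 133, y₃ ≡ 1 (mod 3). z = 2×57×1 + 17×21×10 + 2×133×1 ≡ 359 (mod 399)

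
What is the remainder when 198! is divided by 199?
By Wilson's theorem, (198)! ≡ -1 ≡ 198 (mod 199)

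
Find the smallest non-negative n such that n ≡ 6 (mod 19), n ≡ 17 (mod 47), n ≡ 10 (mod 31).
3730

Using the Chinese Remainder Theorem:
M = product of moduli = 27683
For equation 1: M_1 = 1457, 1457 ≡ 13 (mod 19), inverse of 1457 mod 19 is 3 (check: 13 × 3 = 39 ≡ 1 (mod 19))
For equation 2: M_2 = 589, 589 ≡ 25 (mod 47), inverse of 589 mod 47 is 32 (check: 25 × 32 = 800 ≡ 1 (mod 47))
For equation 3: M_3 = 893, 893 ≡ 25 (mod 31), inverse of 893 mod 31 is 5 (check: 25 × 5 = 125 ≡ 1 (mod 31))
Combine: n ≡ Σ r_i×M_i×(M_i⁻¹ mod m_i) = 6×1457×3 + 17×589×32 + 10×893×5 = 26226 + 320416 + 44650 = 391292
391292 mod 27683 = 3730
n ≡ 3730 (mod 27683)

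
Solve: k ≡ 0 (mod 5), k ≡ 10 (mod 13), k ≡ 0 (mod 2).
M = 5 × 13 × 2 = 130. M₁ = 26, y₁ ≡ 1 (mod 5). M₂ = 10, y₂ ≡ 4 (mod 13). M₃ = 65, y₃ ≡ 1 (mod 2). k = 0×26×1 + 10×10×4 + 0×65×1 ≡ 10 (mod 130)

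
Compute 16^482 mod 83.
Using Fermat: 16^{82} ≡ 1 (mod 83). 482 ≡ 72 (mod 82). So 16^{482} ≡ 16^{72} ≡ 81 (mod 83)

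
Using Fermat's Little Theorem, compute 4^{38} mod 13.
3

By Fermat's Little Theorem, a^(p-1) ≡ 1 (mod p) for prime p and gcd(a, p) = 1
Here p = 13, so 4^12 ≡ 1 (mod 13)
We can reduce the exponent: 38 mod 12 = 2
So 4^38 ≡ 4^2 (mod 13)
Computing: 4^2 mod 13 = 3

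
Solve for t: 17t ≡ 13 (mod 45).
14

Since gcd(17, 45) = 1 divides 13, a solution exists.
Multiply both sides by the inverse of 17 mod 45:
  17^(-1) mod 45 = 8
  x ≡ 8 × 13 ≡ 104 ≡ 14 (mod 45)
Verification: 17 × 14 = 238 = 5 × 45 + 13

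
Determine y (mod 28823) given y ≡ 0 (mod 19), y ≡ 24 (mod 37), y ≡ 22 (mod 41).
2318

Using the Chinese Remainder Theorem:
M = product of moduli = 28823
For equation 1: M_1 = 1517, 1517 ≡ 16 (mod 19), inverse of 1517 mod 19 is 6 (check: 16 × 6 = 96 ≡ 1 (mod 19))
For equation 2: M_2 = 779, 779 ≡ 2 (mod 37), inverse of 779 mod 37 is 19 (check: 2 × 19 = 38 ≡ 1 (mod 37))
For equation 3: M_3 = 703, 703 ≡ 6 (mod 41), inverse of 703 mod 41 is 7 (check: 6 × 7 = 42 ≡ 1 (mod 41))
Combine: y ≡ Σ r_i×M_i×(M_i⁻¹ mod m_i) = 0×1517×6 + 24×779×19 + 22×703×7 = 0 + 355224 + 108262 = 463486
463486 mod 28823 = 2318
y ≡ 2318 (mod 28823)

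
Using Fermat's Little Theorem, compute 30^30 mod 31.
By Fermat's Little Theorem, 30^{30} ≡ 1 (mod 31) since 31 is prime and gcd(30, 31) = 1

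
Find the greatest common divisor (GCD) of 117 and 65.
13

Using the Euclidean algorithm:
117 = 1 × 65 + 52
65 = 1 × 52 + 13
52 = 4 × 13 + 0

GCD(117, 65) = 13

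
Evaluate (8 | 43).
(8/43) = 8^{21} mod 43 = -1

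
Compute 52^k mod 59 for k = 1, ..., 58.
g^1, g^2, ..., g^{58} mod 59: {52, 49, 11, 41, 8, 3, 38, 29, 33, 5, 24, 9, 55, 28, 40, 15, 13, 27, 47, 25, 2, 45, 39, 22, 23, 16, 6, 17, 58, 7, 10, 48, 18, 51, 56, 21, 30, 26, 54, 35, 50, 4, 31, 19, 44, 46, 32, 12, 34, 57, 14, 20, 37, 36, 43, 53, 42, 1}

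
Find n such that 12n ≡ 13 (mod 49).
46

Since gcd(12, 49) = 1 divides 13, a solution exists.
Multiply both sides by the inverse of 12 mod 49:
  12^(-1) mod 49 = 45
  x ≡ 45 × 13 ≡ 585 ≡ 46 (mod 49)
Verification: 12 × 46 = 552 = 11 × 49 + 13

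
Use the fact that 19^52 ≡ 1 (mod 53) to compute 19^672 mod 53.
By Fermat: 19^{52} ≡ 1 (mod 53). 672 ≡ 48 (mod 52). So 19^{672} ≡ 19^{48} ≡ 44 (mod 53)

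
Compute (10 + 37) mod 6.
5

(10 + 37) = 47
47 mod 6 = 5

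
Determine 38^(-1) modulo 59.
38^(-1) ≡ 14 (mod 59). Verification: 38 × 14 = 532 ≡ 1 (mod 59)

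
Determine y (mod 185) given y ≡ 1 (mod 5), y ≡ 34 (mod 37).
71

Using the Chinese Remainder Theorem:
M = product of moduli = 185
For equation 1: M_1 = 37, 37 ≡ 2 (mod 5), inverse of 37 mod 5 is 3 (check: 2 × 3 = 6 ≡ 1 (mod 5))
For equation 2: M_2 = 5, 5 ≡ 5 (mod 37), inverse of 5 mod 37 is 15 (check: 5 × 15 = 75 ≡ 1 (mod 37))
Combine: y ≡ Σ r_i×M_i×(M_i⁻¹ mod m_i) = 1×37×3 + 34×5×15 = 111 + 2550 = 2661
2661 mod 185 = 71
y ≡ 71 (mod 185)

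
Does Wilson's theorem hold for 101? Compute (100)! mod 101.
(100)! mod 101 = 100. Since this equals -1 (mod 101), Wilson confirms 101 is prime.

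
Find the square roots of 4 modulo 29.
The square roots of 4 mod 29 are 27 and 2. Verify: 27² = 729 ≡ 4 (mod 29)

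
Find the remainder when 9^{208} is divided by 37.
By Fermat: 9^{36} ≡ 1 (mod 37). 208 = 5×36 + 28. So 9^{208} ≡ 9^{28} ≡ 9 (mod 37)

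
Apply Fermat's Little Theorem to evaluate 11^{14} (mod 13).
4

By Fermat's Little Theorem, a^(p-1) ≡ 1 (mod p) for prime p and gcd(a, p) = 1
Here p = 13, so 11^12 ≡ 1 (mod 13)
We can reduce the exponent: 14 mod 12 = 2
So 11^14 ≡ 11^2 (mod 13)
Computing: 11^2 mod 13 = 4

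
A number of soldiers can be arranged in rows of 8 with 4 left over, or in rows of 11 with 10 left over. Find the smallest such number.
M = 8 × 11 = 88. M₁ = 11, y₁ ≡ 3 (mod 8). M₂ = 8, y₂ ≡ 7 (mod 11). x = 4×11×3 + 10×8×7 ≡ 76 (mod 88). The smallest positive such number is 76.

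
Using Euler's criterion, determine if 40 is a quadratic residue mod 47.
By Euler's criterion: 40^{23} ≡ 46 (mod 47). Since this equals -1 (≡ 46), 40 is not a QR.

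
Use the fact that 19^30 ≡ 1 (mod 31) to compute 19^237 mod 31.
By Fermat: 19^{30} ≡ 1 (mod 31). 237 ≡ 27 (mod 30). So 19^{237} ≡ 19^{27} ≡ 4 (mod 31)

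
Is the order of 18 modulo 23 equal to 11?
Yes, ord_23(18) = 11.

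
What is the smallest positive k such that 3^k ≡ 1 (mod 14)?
Powers of 3 mod 14: 3^1≡3, 3^2≡9, 3^3≡13, 3^4≡11, 3^5≡5, 3^6≡1. Order = 6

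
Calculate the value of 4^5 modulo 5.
5 = 4 + 1 (binary 101). Repeated squaring mod 5: 4^1 ≡ 4; 4^2 ≡ 4² = 16 ≡ 1; 4^4 ≡ 1² = 1 ≡ 1. Multiply: 4^5 = 4^4 × 4^1 ≡ 1 × 4 (mod 5): 1 × 4 = 4 ≡ 4. So 4^5 ≡ 4 (mod 5).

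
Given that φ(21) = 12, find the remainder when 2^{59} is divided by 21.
By Euler: 2^{12} ≡ 1 (mod 21) since gcd(2, 21) = 1. 59 = 4×12 + 11. So 2^{59} ≡ 2^{11} ≡ 11 (mod 21)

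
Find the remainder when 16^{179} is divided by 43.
By Fermat: 16^{42} ≡ 1 (mod 43). 179 = 4×42 + 11. So 16^{179} ≡ 16^{11} ≡ 4 (mod 43)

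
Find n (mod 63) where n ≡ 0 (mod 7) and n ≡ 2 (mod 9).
M = 7 × 9 = 63. M₁ = 9, y₁ ≡ 4 (mod 7). M₂ = 7, y₂ ≡ 4 (mod 9). n = 0×9×4 + 2×7×4 ≡ 56 (mod 63)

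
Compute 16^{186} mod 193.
81

Using successive squaring:
Binary expansion of 186: 10111010
Powers of 16 mod 193 (each is the square of the previous):
  16^1 ≡ 16 (mod 193)
  16^2 ≡ 16² = 256 ≡ 63 (mod 193)
  16^4 ≡ 63² = 3969 ≡ 109 (mod 193)
  16^8 ≡ 109² = 11881 ≡ 108 (mod 193)
  16^16 ≡ 108² = 11664 ≡ 84 (mod 193)
  16^32 ≡ 84² = 7056 ≡ 108 (mod 193)
  16^64 ≡ 108² = 11664 ≡ 84 (mod 193)
  16^128 ≡ 84² = 7056 ≡ 108 (mod 193)
186 = 128 + 32 + 16 + 8 + 2, so 16^186 = 16^128 × 16^32 × 16^16 × 16^8 × 16^2 ≡ 108 × 108 × 84 × 108 × 63 (mod 193)
Multiplying step by step:
  108 × 108 = 11664 ≡ 84 (mod 193)
  84 × 84 = 7056 ≡ 108 (mod 193)
  108 × 108 = 11664 ≡ 84 (mod 193)
  84 × 63 = 5292 ≡ 81 (mod 193)
Result: 16^186 ≡ 81 (mod 193)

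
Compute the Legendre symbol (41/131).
(41/131) = 41^{65} mod 131 = 1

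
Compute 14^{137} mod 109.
37

Using successive squaring:
Binary expansion of 137: 10001001
Powers of 14 mod 109 (each is the square of the previous):
  14^1 ≡ 14 (mod 109)
  14^2 ≡ 14² = 196 ≡ 87 (mod 109)
  14^4 ≡ 87² = 7569 ≡ 48 (mod 109)
  14^8 ≡ 48² = 2304 ≡ 15 (mod 109)
  14^16 ≡ 15² = 225 ≡ 7 (mod 109)
  14^32 ≡ 7² = 49 ≡ 49 (mod 109)
  14^64 ≡ 49² = 2401 ≡ 3 (mod 109)
  14^128 ≡ 3² = 9 ≡ 9 (mod 109)
137 = 128 + 8 + 1, so 14^137 = 14^128 × 14^8 × 14^1 ≡ 9 × 15 × 14 (mod 109)
Multiplying step by step:
  9 × 15 = 135 ≡ 26 (mod 109)
  26 × 14 = 364 ≡ 37 (mod 109)
Result: 14^137 ≡ 37 (mod 109)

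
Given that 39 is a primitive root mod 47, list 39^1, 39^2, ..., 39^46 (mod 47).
g^1, g^2, ..., g^{46} mod 47: {39, 17, 5, 7, 38, 25, 35, 2, 31, 34, 10, 14, 29, 3, 23, 4, 15, 21, 20, 28, 11, 6, 46, 8, 30, 42, 40, 9, 22, 12, 45, 16, 13, 37, 33, 18, 44, 24, 43, 32, 26, 27, 19, 36, 41, 1}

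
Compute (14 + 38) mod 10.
2

(14 + 38) = 52
52 mod 10 = 2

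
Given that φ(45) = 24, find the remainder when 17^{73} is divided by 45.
By Euler: 17^{24} ≡ 1 (mod 45) since gcd(17, 45) = 1. 73 = 3×24 + 1. So 17^{73} ≡ 17^{1} ≡ 17 (mod 45)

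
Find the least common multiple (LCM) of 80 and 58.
2320

First find GCD(80, 58) using the Euclidean algorithm:
80 = 1 × 58 + 22
58 = 2 × 22 + 14
22 = 1 × 14 + 8
14 = 1 × 8 + 6
8 = 1 × 6 + 2
6 = 3 × 2 + 0
GCD(80, 58) = 2

LCM formula: LCM(a, b) = (a × b) / GCD(a, b)
LCM(80, 58) = (80 × 58) / 2
LCM(80, 58) = 4640 / 2
LCM(80, 58) = 2320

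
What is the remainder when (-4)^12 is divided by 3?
Using Fermat: (-4)^{2} ≡ 1 (mod 3). 12 ≡ 0 (mod 2). So (-4)^{12} ≡ (-4)^{0} ≡ 1 (mod 3)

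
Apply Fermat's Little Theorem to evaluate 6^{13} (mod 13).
6

By Fermat's Little Theorem, a^(p-1) ≡ 1 (mod p) for prime p and gcd(a, p) = 1
Here p = 13, so 6^12 ≡ 1 (mod 13)
We can reduce the exponent: 13 mod 12 = 1
So 6^13 ≡ 6^1 (mod 13)
Computing: 6^1 mod 13 = 6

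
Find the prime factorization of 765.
3^2 × 5 × 17

Divide by primes starting from smallest:
765 ÷ 3 = 255
255 ÷ 3 = 85
85 ÷ 5 = 17
17 ÷ 17 = 1

765 = 3^2 × 5 × 17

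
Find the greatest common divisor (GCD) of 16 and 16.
16

Using the Euclidean algorithm:
16 = 1 × 16 + 0

GCD(16, 16) = 16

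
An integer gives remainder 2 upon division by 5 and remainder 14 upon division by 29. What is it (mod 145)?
M = 5 × 29 = 145. M₁ = 29, y₁ ≡ 4 (mod 5). M₂ = 5, y₂ ≡ 6 (mod 29). z = 2×29×4 + 14×5×6 ≡ 72 (mod 145). The smallest positive such number is 72.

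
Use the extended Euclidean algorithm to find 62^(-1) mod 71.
Extended GCD: 62(-8) + 71(7) = 1. So 62^(-1) ≡ 63 ≡ 63 (mod 71). Verify: 62 × 63 = 3906 ≡ 1 (mod 71)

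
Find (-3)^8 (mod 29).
(-3) ≡ 26 (mod 29). 8 = 8 (binary 1000). Repeated squaring mod 29: 26^1 ≡ 26; 26^2 ≡ 26² = 676 ≡ 9; 26^4 ≡ 9² = 81 ≡ 23; 26^8 ≡ 23² = 529 ≡ 7. So (-3)^8 ≡ 7 (mod 29).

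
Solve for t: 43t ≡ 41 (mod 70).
27

Since gcd(43, 70) = 1 divides 41, a solution exists.
Multiply both sides by the inverse of 43 mod 70:
  43^(-1) mod 70 = 57
  x ≡ 57 × 41 ≡ 2337 ≡ 27 (mod 70)
Verification: 43 × 27 = 1161 = 16 × 70 + 41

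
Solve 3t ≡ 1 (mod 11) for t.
4

Using Extended Euclidean Algorithm:
gcd(3, 11) = 1
Bezout coefficients: 3 × 4 + 11 × -1 = 1
So 3 × 4 ≡ 1 (mod 11)
The inverse is 4 mod 11 = 4
Verification: 3 × 4 = 12 = 1 × 11 + 1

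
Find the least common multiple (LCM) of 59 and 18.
1062

First find GCD(59, 18) using the Euclidean algorithm:
59 = 3 × 18 + 5
18 = 3 × 5 + 3
5 = 1 × 3 + 2
3 = 1 × 2 + 1
2 = 2 × 1 + 0
GCD(59, 18) = 1

LCM formula: LCM(a, b) = (a × b) / GCD(a, b)
LCM(59, 18) = (59 × 18) / 1
LCM(59, 18) = 1062 / 1
LCM(59, 18) = 1062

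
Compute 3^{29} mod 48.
3

Using successive squaring:
Binary expansion of 29: 11101
Powers of 3 mod 48 (each is the square of the previous):
  3^1 ≡ 3 (mod 48)
  3^2 ≡ 3² = 9 ≡ 9 (mod 48)
  3^4 ≡ 9² = 81 ≡ 33 (mod 48)
  3^8 ≡ 33² = 1089 ≡ 33 (mod 48)
  3^16 ≡ 33² = 1089 ≡ 33 (mod 48)
29 = 16 + 8 + 4 + 1, so 3^29 = 3^16 × 3^8 × 3^4 × 3^1 ≡ 33 × 33 × 33 × 3 (mod 48)
Multiplying step by step:
  33 × 33 = 1089 ≡ 33 (mod 48)
  33 × 33 = 1089 ≡ 33 (mod 48)
  33 × 3 = 99 ≡ 3 (mod 48)
Result: 3^29 ≡ 3 (mod 48)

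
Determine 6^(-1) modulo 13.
6^(-1) ≡ 11 (mod 13). Verification: 6 × 11 = 66 ≡ 1 (mod 13)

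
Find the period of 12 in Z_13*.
Powers of 12 mod 13: 12^1≡12, 12^2≡1. Order = 2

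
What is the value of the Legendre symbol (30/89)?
(30/89) = 30^{44} mod 89 = -1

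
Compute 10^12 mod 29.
Using repeated squaring. 12 = 8 + 4 (binary 1100). Repeated squaring mod 29: 10^1 ≡ 10; 10^2 ≡ 10² = 100 ≡ 13; 10^4 ≡ 13² = 169 ≡ 24; 10^8 ≡ 24² = 576 ≡ 25. Multiply: 10^12 = 10^8 × 10^4 ≡ 25 × 24 (mod 29): 25 × 24 = 600 ≡ 20. So 10^12 ≡ 20 (mod 29).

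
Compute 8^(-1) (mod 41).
8^(-1) ≡ 36 (mod 41). Verification: 8 × 36 = 288 ≡ 1 (mod 41)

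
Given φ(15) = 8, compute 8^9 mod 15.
By Euler: 8^{8} ≡ 1 (mod 15) since gcd(8, 15) = 1. 9 = 1×8 + 1. So 8^{9} ≡ 8^{1} ≡ 8 (mod 15)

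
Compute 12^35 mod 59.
Using repeated squaring. 35 = 32 + 2 + 1 (binary 100011). Repeated squaring mod 59: 12^1 ≡ 12; 12^2 ≡ 12² = 144 ≡ 26; 12^4 ≡ 26² = 676 ≡ 27; 12^8 ≡ 27² = 729 ≡ 21; 12^16 ≡ 21² = 441 ≡ 28; 12^32 ≡ 28² = 784 ≡ 17. Multiply: 12^35 = 12^32 × 12^2 × 12^1 ≡ 17 × 26 × 12 (mod 59): 17 × 26 = 442 ≡ 29; 29 × 12 = 348 ≡ 53. So 12^35 ≡ 53 (mod 59).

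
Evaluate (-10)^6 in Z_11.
(-10) ≡ 1 (mod 11). 6 = 4 + 2 (binary 110). Repeated squaring mod 11: 1^1 ≡ 1; 1^2 ≡ 1² = 1 ≡ 1; 1^4 ≡ 1² = 1 ≡ 1. Multiply: (-10)^6 ≡ 1^4 × 1^2 ≡ 1 × 1 (mod 11): 1 × 1 = 1 ≡ 1. So (-10)^6 ≡ 1 (mod 11).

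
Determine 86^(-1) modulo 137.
86^(-1) ≡ 94 (mod 137). Verification: 86 × 94 = 8084 ≡ 1 (mod 137)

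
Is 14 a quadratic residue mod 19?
By Euler's criterion: 14^{9} ≡ 18 (mod 19). Since this equals -1 (≡ 18), 14 is not a QR.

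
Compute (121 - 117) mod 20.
4

(121 - 117) = 4
4 mod 20 = 4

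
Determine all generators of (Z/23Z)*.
Primitive roots mod 23: {5, 7, 10, 11, 14, 15, 17, 19, 20, 21}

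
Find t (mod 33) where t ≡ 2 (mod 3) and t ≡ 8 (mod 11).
M = 3 × 11 = 33. M₁ = 11, y₁ ≡ 2 (mod 3). M₂ = 3, y₂ ≡ 4 (mod 11). t = 2×11×2 + 8×3×4 ≡ 8 (mod 33)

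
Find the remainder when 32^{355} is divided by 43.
By Fermat: 32^{42} ≡ 1 (mod 43). 355 = 8×42 + 19. So 32^{355} ≡ 32^{19} ≡ 27 (mod 43)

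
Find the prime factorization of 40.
2^3 × 5

Divide by primes starting from smallest:
40 ÷ 2 = 20
20 ÷ 2 = 10
10 ÷ 2 = 5
5 ÷ 5 = 1

40 = 2^3 × 5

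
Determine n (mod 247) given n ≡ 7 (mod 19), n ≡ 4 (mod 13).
121

Using the Chinese Remainder Theorem:
M = product of moduli = 247
For equation 1: M_1 = 13, 13 ≡ 13 (mod 19), inverse of 13 mod 19 is 3 (check: 13 × 3 = 39 ≡ 1 (mod 19))
For equation 2: M_2 = 19, 19 ≡ 6 (mod 13), inverse of 19 mod 13 is 11 (check: 6 × 11 = 66 ≡ 1 (mod 13))
Combine: n ≡ Σ r_i×M_i×(M_i⁻¹ mod m_i) = 7×13×3 + 4×19×11 = 273 + 836 = 1109
1109 mod 247 = 121
n ≡ 121 (mod 247)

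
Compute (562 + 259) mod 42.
23

(562 + 259) = 821
821 mod 42 = 23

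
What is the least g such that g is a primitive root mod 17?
p - 1 = 16 has prime divisors 2. h is a primitive root mod 17 iff h^(16/q) ≢ 1 (mod 17) for each such q.
h = 2: 2^8 ≡ 1 (mod 17); 2^8 ≡ 1, so not a primitive root.
h = 3: 3^8 ≡ 16 (mod 17); none is 1, so 3 has order 16 and is a primitive root.
The smallest primitive root mod 17 is g = 3.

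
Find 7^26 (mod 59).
Using repeated squaring. 26 = 16 + 8 + 2 (binary 11010). Repeated squaring mod 59: 7^1 ≡ 7; 7^2 ≡ 7² = 49 ≡ 49; 7^4 ≡ 49² = 2401 ≡ 41; 7^8 ≡ 41² = 1681 ≡ 29; 7^16 ≡ 29² = 841 ≡ 15. Multiply: 7^26 = 7^16 × 7^8 × 7^2 ≡ 15 × 29 × 49 (mod 59): 15 × 29 = 435 ≡ 22; 22 × 49 = 1078 ≡ 16. So 7^26 ≡ 16 (mod 59).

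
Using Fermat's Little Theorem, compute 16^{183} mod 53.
16

By Fermat's Little Theorem, a^(p-1) ≡ 1 (mod p) for prime p and gcd(a, p) = 1
Here p = 53, so 16^52 ≡ 1 (mod 53)
We can reduce the exponent: 183 mod 52 = 27
So 16^183 ≡ 16^27 (mod 53)
Computing: 16^27 mod 53 = 16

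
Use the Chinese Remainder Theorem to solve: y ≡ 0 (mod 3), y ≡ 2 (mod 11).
24

Using the Chinese Remainder Theorem:
M = product of moduli = 33
For equation 1: M_1 = 11, 11 ≡ 2 (mod 3), inverse of 11 mod 3 is 2 (check: 2 × 2 = 4 ≡ 1 (mod 3))
For equation 2: M_2 = 3, 3 ≡ 3 (mod 11), inverse of 3 mod 11 is 4 (check: 3 × 4 = 12 ≡ 1 (mod 11))
Combine: y ≡ Σ r_i×M_i×(M_i⁻¹ mod m_i) = 0×11×2 + 2×3×4 = 0 + 24 = 24
24 mod 33 = 24
y ≡ 24 (mod 33)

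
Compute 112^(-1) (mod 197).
112^(-1) ≡ 146 (mod 197). Verification: 112 × 146 = 16352 ≡ 1 (mod 197)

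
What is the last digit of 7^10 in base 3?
7 ≡ 1 (mod 3). 10 = 8 + 2 (binary 1010). Repeated squaring mod 3: 1^1 ≡ 1; 1^2 ≡ 1² = 1 ≡ 1; 1^4 ≡ 1² = 1 ≡ 1; 1^8 ≡ 1² = 1 ≡ 1. Multiply: 7^10 ≡ 1^8 × 1^2 ≡ 1 × 1 (mod 3): 1 × 1 = 1 ≡ 1. So 7^10 ≡ 1 (mod 3).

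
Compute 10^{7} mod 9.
1

Using successive squaring:
Binary expansion of 7: 111
Powers of 10 mod 9 (each is the square of the previous):
  10^1 ≡ 1 (mod 9)
  10^2 ≡ 1² = 1 ≡ 1 (mod 9)
  10^4 ≡ 1² = 1 ≡ 1 (mod 9)
7 = 4 + 2 + 1, so 10^7 = 10^4 × 10^2 × 10^1 ≡ 1 × 1 × 1 (mod 9)
Multiplying step by step:
  1 × 1 = 1 ≡ 1 (mod 9)
  1 × 1 = 1 ≡ 1 (mod 9)
Result: 10^7 ≡ 1 (mod 9)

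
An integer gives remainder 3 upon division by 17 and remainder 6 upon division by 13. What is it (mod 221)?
M = 17 × 13 = 221. M₁ = 13, y₁ ≡ 4 (mod 17). M₂ = 17, y₂ ≡ 10 (mod 13). r = 3×13×4 + 6×17×10 ≡ 71 (mod 221). The smallest positive such number is 71.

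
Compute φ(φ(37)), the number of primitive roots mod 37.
Number of primitive roots mod 37 = φ(36) = 12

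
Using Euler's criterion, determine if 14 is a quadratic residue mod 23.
By Euler's criterion: 14^{11} ≡ 22 (mod 23). Since this equals -1 (≡ 22), 14 is not a QR.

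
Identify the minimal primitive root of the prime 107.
p - 1 = 106 has prime divisors 2, 53. h is a primitive root mod 107 iff h^(106/q) ≢ 1 (mod 107) for each such q.
h = 2: 2^53 ≡ 106, 2^2 ≡ 4 (mod 107); none is 1, so 2 has order 106 and is a primitive root.
The smallest primitive root mod 107 is g = 2.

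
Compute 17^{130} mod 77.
67

Using successive squaring:
Binary expansion of 130: 10000010
Powers of 17 mod 77 (each is the square of the previous):
  17^1 ≡ 17 (mod 77)
  17^2 ≡ 17² = 289 ≡ 58 (mod 77)
  17^4 ≡ 58² = 3364 ≡ 53 (mod 77)
  17^8 ≡ 53² = 2809 ≡ 37 (mod 77)
  17^16 ≡ 37² = 1369 ≡ 60 (mod 77)
  17^32 ≡ 60² = 3600 ≡ 58 (mod 77)
  17^64 ≡ 58² = 3364 ≡ 53 (mod 77)
  17^128 ≡ 53² = 2809 ≡ 37 (mod 77)
130 = 128 + 2, so 17^130 = 17^128 × 17^2 ≡ 37 × 58 (mod 77)
Multiplying step by step:
  37 × 58 = 2146 ≡ 67 (mod 77)
Result: 17^130 ≡ 67 (mod 77)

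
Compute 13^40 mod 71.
Using repeated squaring. 40 = 32 + 8 (binary 101000). Repeated squaring mod 71: 13^1 ≡ 13; 13^2 ≡ 13² = 169 ≡ 27; 13^4 ≡ 27² = 729 ≡ 19; 13^8 ≡ 19² = 361 ≡ 6; 13^16 ≡ 6² = 36 ≡ 36; 13^32 ≡ 36² = 1296 ≡ 18. Multiply: 13^40 = 13^32 × 13^8 ≡ 18 × 6 (mod 71): 18 × 6 = 108 ≡ 37. So 13^40 ≡ 37 (mod 71).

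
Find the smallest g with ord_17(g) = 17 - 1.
p - 1 = 16 has prime divisors 2. h is a primitive root mod 17 iff h^(16/q) ≢ 1 (mod 17) for each such q.
h = 2: 2^8 ≡ 1 (mod 17); 2^8 ≡ 1, so not a primitive root.
h = 3: 3^8 ≡ 16 (mod 17); none is 1, so 3 has order 16 and is a primitive root.
The smallest primitive root mod 17 is g = 3.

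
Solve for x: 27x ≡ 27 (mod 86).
1

Since gcd(27, 86) = 1 divides 27, a solution exists.
Multiply both sides by the inverse of 27 mod 86:
  27^(-1) mod 86 = 51
  x ≡ 51 × 27 ≡ 1377 ≡ 1 (mod 86)
Verification: 27 × 1 = 27 = 0 × 86 + 27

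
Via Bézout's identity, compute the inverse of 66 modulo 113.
Extended GCD: 66(12) + 113(-7) = 1. So 66^(-1) ≡ 12 ≡ 12 (mod 113). Verify: 66 × 12 = 792 ≡ 1 (mod 113)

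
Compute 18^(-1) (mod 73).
69

Using Extended Euclidean Algorithm:
gcd(18, 73) = 1
Bezout coefficients: 18 × -4 + 73 × 1 = 1
So 18 × -4 ≡ 1 (mod 73)
The inverse is -4 mod 73 = 69
Verification: 18 × 69 = 1242 = 17 × 73 + 1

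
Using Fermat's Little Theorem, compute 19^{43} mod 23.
17

By Fermat's Little Theorem, a^(p-1) ≡ 1 (mod p) for prime p and gcd(a, p) = 1
Here p = 23, so 19^22 ≡ 1 (mod 23)
We can reduce the exponent: 43 mod 22 = 21
So 19^43 ≡ 19^21 (mod 23)
Computing: 19^21 mod 23 = 17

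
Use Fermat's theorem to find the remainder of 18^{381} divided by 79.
64

By Fermat's Little Theorem, a^(p-1) ≡ 1 (mod p) for prime p and gcd(a, p) = 1
Here p = 79, so 18^78 ≡ 1 (mod 79)
We can reduce the exponent: 381 mod 78 = 69
So 18^381 ≡ 18^69 (mod 79)
Computing: 18^69 mod 79 = 64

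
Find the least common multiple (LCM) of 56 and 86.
2408

First find GCD(56, 86) using the Euclidean algorithm:
56 = 0 × 86 + 56
86 = 1 × 56 + 30
56 = 1 × 30 + 26
30 = 1 × 26 + 4
26 = 6 × 4 + 2
4 = 2 × 2 + 0
GCD(56, 86) = 2

LCM formula: LCM(a, b) = (a × b) / GCD(a, b)
LCM(56, 86) = (56 × 86) / 2
LCM(56, 86) = 4816 / 2
LCM(56, 86) = 2408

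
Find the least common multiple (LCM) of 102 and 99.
3366

First find GCD(102, 99) using the Euclidean algorithm:
102 = 1 × 99 + 3
99 = 33 × 3 + 0
GCD(102, 99) = 3

LCM formula: LCM(a, b) = (a × b) / GCD(a, b)
LCM(102, 99) = (102 × 99) / 3
LCM(102, 99) = 10098 / 3
LCM(102, 99) = 3366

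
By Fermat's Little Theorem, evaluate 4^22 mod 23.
By Fermat's Little Theorem, 4^{22} ≡ 1 (mod 23) since 23 is prime and gcd(4, 23) = 1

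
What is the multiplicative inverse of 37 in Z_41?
10

Using Extended Euclidean Algorithm:
gcd(37, 41) = 1
Bezout coefficients: 37 × 10 + 41 × -9 = 1
So 37 × 10 ≡ 1 (mod 41)
The inverse is 10 mod 41 = 10
Verification: 37 × 10 = 370 = 9 × 41 + 1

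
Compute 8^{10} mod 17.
13

Using successive squaring:
Binary expansion of 10: 1010
Powers of 8 mod 17 (each is the square of the previous):
  8^1 ≡ 8 (mod 17)
  8^2 ≡ 8² = 64 ≡ 13 (mod 17)
  8^4 ≡ 13² = 169 ≡ 16 (mod 17)
  8^8 ≡ 16² = 256 ≡ 1 (mod 17)
10 = 8 + 2, so 8^10 = 8^8 × 8^2 ≡ 1 × 13 (mod 17)
Multiplying step by step:
  1 × 13 = 13 ≡ 13 (mod 17)
Result: 8^10 ≡ 13 (mod 17)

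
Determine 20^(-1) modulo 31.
20^(-1) ≡ 14 (mod 31). Verification: 20 × 14 = 280 ≡ 1 (mod 31)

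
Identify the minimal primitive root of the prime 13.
p - 1 = 12 has prime divisors 2, 3. h is a primitive root mod 13 iff h^(12/q) ≢ 1 (mod 13) for each such q.
h = 2: 2^6 ≡ 12, 2^4 ≡ 3 (mod 13); none is 1, so 2 has order 12 and is a primitive root.
The smallest primitive root mod 13 is g = 2.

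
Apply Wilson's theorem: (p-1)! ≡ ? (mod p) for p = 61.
By Wilson's theorem, (60)! ≡ -1 ≡ 60 (mod 61)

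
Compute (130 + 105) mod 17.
14

(130 + 105) = 235
235 mod 17 = 14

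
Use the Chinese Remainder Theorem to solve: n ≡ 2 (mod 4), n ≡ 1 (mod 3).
M = 4 × 3 = 12. M₁ = 3, y₁ ≡ 3 (mod 4). M₂ = 4, y₂ ≡ 1 (mod 3). n = 2×3×3 + 1×4×1 ≡ 10 (mod 12)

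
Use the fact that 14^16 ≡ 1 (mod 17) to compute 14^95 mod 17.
By Fermat: 14^{16} ≡ 1 (mod 17). 95 = 5×16 + 15. So 14^{95} ≡ 14^{15} ≡ 11 (mod 17)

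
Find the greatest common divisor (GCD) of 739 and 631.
1

Using the Euclidean algorithm:
739 = 1 × 631 + 108
631 = 5 × 108 + 91
108 = 1 × 91 + 17
91 = 5 × 17 + 6
17 = 2 × 6 + 5
6 = 1 × 5 + 1
5 = 5 × 1 + 0

GCD(739, 631) = 1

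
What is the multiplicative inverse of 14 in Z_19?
15

Using Extended Euclidean Algorithm:
gcd(14, 19) = 1
Bezout coefficients: 14 × -4 + 19 × 3 = 1
So 14 × -4 ≡ 1 (mod 19)
The inverse is -4 mod 19 = 15
Verification: 14 × 15 = 210 = 11 × 19 + 1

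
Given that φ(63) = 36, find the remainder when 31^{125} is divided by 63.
By Euler: 31^{36} ≡ 1 (mod 63) since gcd(31, 63) = 1. 125 = 3×36 + 17. So 31^{125} ≡ 31^{17} ≡ 61 (mod 63)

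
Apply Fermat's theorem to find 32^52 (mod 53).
By Fermat's Little Theorem, 32^{52} ≡ 1 (mod 53) since 53 is prime and gcd(32, 53) = 1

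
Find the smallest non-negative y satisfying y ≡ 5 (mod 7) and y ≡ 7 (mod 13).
M = 7 × 13 = 91. M₁ = 13, y₁ ≡ 6 (mod 7). M₂ = 7, y₂ ≡ 2 (mod 13). y = 5×13×6 + 7×7×2 ≡ 33 (mod 91)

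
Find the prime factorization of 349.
349

Divide by primes starting from smallest:
349 ÷ 349 = 1

349 = 349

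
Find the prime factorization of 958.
2 × 479

Divide by primes starting from smallest:
958 ÷ 2 = 479
479 ÷ 479 = 1

958 = 2 × 479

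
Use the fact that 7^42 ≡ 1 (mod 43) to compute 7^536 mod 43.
By Fermat: 7^{42} ≡ 1 (mod 43). 536 ≡ 32 (mod 42). So 7^{536} ≡ 7^{32} ≡ 6 (mod 43)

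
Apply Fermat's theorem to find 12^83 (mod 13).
By Fermat: 12^{12} ≡ 1 (mod 13). 83 = 6×12 + 11. So 12^{83} ≡ 12^{11} ≡ 12 (mod 13)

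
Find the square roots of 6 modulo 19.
The square roots of 6 mod 19 are 5 and 14. Verify: 5² = 25 ≡ 6 (mod 19)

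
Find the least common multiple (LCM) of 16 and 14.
112

First find GCD(16, 14) using the Euclidean algorithm:
16 = 1 × 14 + 2
14 = 7 × 2 + 0
GCD(16, 14) = 2

LCM formula: LCM(a, b) = (a × b) / GCD(a, b)
LCM(16, 14) = (16 × 14) / 2
LCM(16, 14) = 224 / 2
LCM(16, 14) = 112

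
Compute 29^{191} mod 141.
41

Using successive squaring:
Binary expansion of 191: 10111111
Powers of 29 mod 141 (each is the square of the previous):
  29^1 ≡ 29 (mod 141)
  29^2 ≡ 29² = 841 ≡ 136 (mod 141)
  29^4 ≡ 136² = 18496 ≡ 25 (mod 141)
  29^8 ≡ 25² = 625 ≡ 61 (mod 141)
  29^16 ≡ 61² = 3721 ≡ 55 (mod 141)
  29^32 ≡ 55² = 3025 ≡ 64 (mod 141)
  29^64 ≡ 64² = 4096 ≡ 7 (mod 141)
  29^128 ≡ 7² = 49 ≡ 49 (mod 141)
191 = 128 + 32 + 16 + 8 + 4 + 2 + 1, so 29^191 = 29^128 × 29^32 × 29^16 × 29^8 × 29^4 × 29^2 × 29^1 ≡ 49 × 64 × 55 × 61 × 25 × 136 × 29 (mod 141)
Multiplying step by step:
  49 × 64 = 3136 ≡ 34 (mod 141)
  34 × 55 = 1870 ≡ 37 (mod 141)
  37 × 61 = 2257 ≡ 1 (mod 141)
  1 × 25 = 25 ≡ 25 (mod 141)
  25 × 136 = 3400 ≡ 16 (mod 141)
  16 × 29 = 464 ≡ 41 (mod 141)
Result: 29^191 ≡ 41 (mod 141)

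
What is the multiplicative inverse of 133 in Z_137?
133^(-1) ≡ 34 (mod 137). Verification: 133 × 34 = 4522 ≡ 1 (mod 137)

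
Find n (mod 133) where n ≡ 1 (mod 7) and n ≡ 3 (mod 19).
M = 7 × 19 = 133. M₁ = 19, y₁ ≡ 3 (mod 7). M₂ = 7, y₂ ≡ 11 (mod 19). n = 1×19×3 + 3×7×11 ≡ 22 (mod 133)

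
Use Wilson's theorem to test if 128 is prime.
(127)! mod 128 = 0. Since 0 ≢ -1 (mod 128), 128 is not prime.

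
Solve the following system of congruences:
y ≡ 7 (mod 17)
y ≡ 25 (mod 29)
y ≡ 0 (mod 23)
7130

Using the Chinese Remainder Theorem:
M = product of moduli = 11339
For equation 1: M_1 = 667, 667 ≡ 4 (mod 17), inverse of 667 mod 17 is 13 (check: 4 × 13 = 52 ≡ 1 (mod 17))
For equation 2: M_2 = 391, 391 ≡ 14 (mod 29), inverse of 391 mod 29 is 27 (check: 14 × 27 = 378 ≡ 1 (mod 29))
For equation 3: M_3 = 493, 493 ≡ 10 (mod 23), inverse of 493 mod 23 is 7 (check: 10 × 7 = 70 ≡ 1 (mod 23))
Combine: y ≡ Σ r_i×M_i×(M_i⁻¹ mod m_i) = 7×667×13 + 25×391×27 + 0×493×7 = 60697 + 263925 + 0 = 324622
324622 mod 11339 = 7130
y ≡ 7130 (mod 11339)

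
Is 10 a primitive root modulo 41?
p - 1 = 40 has prime divisors 2, 5. Check 10^(40/q) mod 41 for each: 10^(40/2) = 10^20 ≡ 1, 10^(40/5) = 10^8 ≡ 16 (mod 41). Since 10^20 ≡ 1 (mod 41), the order of 10 divides 20 (in fact the order is 5) ≠ 40, so it is not a primitive root.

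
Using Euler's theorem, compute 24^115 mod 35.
By Euler: 24^{24} ≡ 1 (mod 35) since gcd(24, 35) = 1. 115 = 4×24 + 19. So 24^{115} ≡ 24^{19} ≡ 24 (mod 35)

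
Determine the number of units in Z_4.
2

Prime factorization: 4 = 2^2
Using the formula φ(n) = n × Π(1 - 1/p) for each prime factor p:
φ(4) = 4 × (1 - 1/2)
φ(4) = 2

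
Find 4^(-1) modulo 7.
2

Using Extended Euclidean Algorithm:
gcd(4, 7) = 1
Bezout coefficients: 4 × 2 + 7 × -1 = 1
So 4 × 2 ≡ 1 (mod 7)
The inverse is 2 mod 7 = 2
Verification: 4 × 2 = 8 = 1 × 7 + 1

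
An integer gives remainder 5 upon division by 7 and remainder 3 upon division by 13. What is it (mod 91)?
M = 7 × 13 = 91. M₁ = 13, y₁ ≡ 6 (mod 7). M₂ = 7, y₂ ≡ 2 (mod 13). r = 5×13×6 + 3×7×2 ≡ 68 (mod 91). The smallest positive such number is 68.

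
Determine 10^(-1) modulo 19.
10^(-1) ≡ 2 (mod 19). Verification: 10 × 2 = 20 ≡ 1 (mod 19)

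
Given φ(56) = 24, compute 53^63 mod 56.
By Euler: 53^{24} ≡ 1 (mod 56) since gcd(53, 56) = 1. 63 = 2×24 + 15. So 53^{63} ≡ 53^{15} ≡ 29 (mod 56)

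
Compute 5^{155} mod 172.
73

Using successive squaring:
Binary expansion of 155: 10011011
Powers of 5 mod 172 (each is the square of the previous):
  5^1 ≡ 5 (mod 172)
  5^2 ≡ 5² = 25 ≡ 25 (mod 172)
  5^4 ≡ 25² = 625 ≡ 109 (mod 172)
  5^8 ≡ 109² = 11881 ≡ 13 (mod 172)
  5^16 ≡ 13² = 169 ≡ 169 (mod 172)
  5^32 ≡ 169² = 28561 ≡ 9 (mod 172)
  5^64 ≡ 9² = 81 ≡ 81 (mod 172)
  5^128 ≡ 81² = 6561 ≡ 25 (mod 172)
155 = 128 + 16 + 8 + 2 + 1, so 5^155 = 5^128 × 5^16 × 5^8 × 5^2 × 5^1 ≡ 25 × 169 × 13 × 25 × 5 (mod 172)
Multiplying step by step:
  25 × 169 = 4225 ≡ 97 (mod 172)
  97 × 13 = 1261 ≡ 57 (mod 172)
  57 × 25 = 1425 ≡ 49 (mod 172)
  49 × 5 = 245 ≡ 73 (mod 172)
Result: 5^155 ≡ 73 (mod 172)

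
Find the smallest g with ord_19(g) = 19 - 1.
p - 1 = 18 has prime divisors 2, 3. h is a primitive root mod 19 iff h^(18/q) ≢ 1 (mod 19) for each such q.
h = 2: 2^9 ≡ 18, 2^6 ≡ 7 (mod 19); none is 1, so 2 has order 18 and is a primitive root.
The smallest primitive root mod 19 is g = 2.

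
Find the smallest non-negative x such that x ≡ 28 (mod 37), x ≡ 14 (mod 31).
324

Using the Chinese Remainder Theorem:
M = product of moduli = 1147
For equation 1: M_1 = 31, 31 ≡ 31 (mod 37), inverse of 31 mod 37 is 6 (check: 31 × 6 = 186 ≡ 1 (mod 37))
For equation 2: M_2 = 37, 37 ≡ 6 (mod 31), inverse of 37 mod 31 is 26 (check: 6 × 26 = 156 ≡ 1 (mod 31))
Combine: x ≡ Σ r_i×M_i×(M_i⁻¹ mod m_i) = 28×31×6 + 14×37×26 = 5208 + 13468 = 18676
18676 mod 1147 = 324
x ≡ 324 (mod 1147)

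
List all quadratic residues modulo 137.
QRs mod 137: {1, 2, 4, 7, 8, 9, 11, 14, 15, 16, 17, 18, 19, 22, 25, 28, 30, 32, 34, 36, 37, 38, 39, 44, 49, 50, 56, 59, 60, 61, 63, 64, 65, 68, 69, 72, 73, 74, 76, 77, 78, 81, 87, 88, 93, 98, 99, 100, 101, 103, 105, 107, 109, 112, 115, 118, 119, 120, 121, 122, 123, 126, 128, 129, 130, 133, 135, 136}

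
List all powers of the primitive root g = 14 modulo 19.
g^1, g^2, ..., g^{18} mod 19: {14, 6, 8, 17, 10, 7, 3, 4, 18, 5, 13, 11, 2, 9, 12, 16, 15, 1}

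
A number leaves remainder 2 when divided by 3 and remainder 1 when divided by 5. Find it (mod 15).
M = 3 × 5 = 15. M₁ = 5, y₁ ≡ 2 (mod 3). M₂ = 3, y₂ ≡ 2 (mod 5). z = 2×5×2 + 1×3×2 ≡ 11 (mod 15)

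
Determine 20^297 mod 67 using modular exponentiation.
Using Fermat: 20^{66} ≡ 1 (mod 67). 297 ≡ 33 (mod 66). So 20^{297} ≡ 20^{33} ≡ 66 (mod 67)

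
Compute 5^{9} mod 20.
5

Using successive squaring:
Binary expansion of 9: 1001
Powers of 5 mod 20 (each is the square of the previous):
  5^1 ≡ 5 (mod 20)
  5^2 ≡ 5² = 25 ≡ 5 (mod 20)
  5^4 ≡ 5² = 25 ≡ 5 (mod 20)
  5^8 ≡ 5² = 25 ≡ 5 (mod 20)
9 = 8 + 1, so 5^9 = 5^8 × 5^1 ≡ 5 × 5 (mod 20)
Multiplying step by step:
  5 × 5 = 25 ≡ 5 (mod 20)
Result: 5^9 ≡ 5 (mod 20)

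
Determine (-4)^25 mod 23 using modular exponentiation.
Using Fermat: (-4)^{22} ≡ 1 (mod 23). 25 ≡ 3 (mod 22). So (-4)^{25} ≡ (-4)^{3} ≡ 5 (mod 23)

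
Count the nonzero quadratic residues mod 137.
For prime 137, there are (p-1)/2 = (137-1)/2 = 68 quadratic residues (excluding 0).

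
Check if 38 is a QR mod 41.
By Euler's criterion: 38^{20} ≡ 40 (mod 41). Since this equals -1 (≡ 40), 38 is not a QR.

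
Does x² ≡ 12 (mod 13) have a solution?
By Euler's criterion: 12^{6} ≡ 1 (mod 13). Since this equals 1, 12 is a QR.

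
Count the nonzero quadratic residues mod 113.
For prime 113, there are (p-1)/2 = (113-1)/2 = 56 quadratic residues (excluding 0).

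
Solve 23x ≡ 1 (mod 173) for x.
23^(-1) ≡ 158 (mod 173). Verification: 23 × 158 = 3634 ≡ 1 (mod 173)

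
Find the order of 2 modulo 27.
Powers of 2 mod 27: 2^1≡2, 2^2≡4, 2^3≡8, 2^4≡16, 2^5≡5, 2^6≡10, 2^7≡20, 2^8≡13, 2^9≡26, 2^10≡25, 2^11≡23, 2^12≡19, 2^13≡11, 2^14≡22, 2^15≡17, 2^16≡7, 2^17≡14, 2^18≡1. Order = 18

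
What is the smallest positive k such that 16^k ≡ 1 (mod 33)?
Powers of 16 mod 33: 16^1≡16, 16^2≡25, 16^3≡4, 16^4≡31, 16^5≡1. Order = 5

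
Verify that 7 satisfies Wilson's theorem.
(6)! mod 7 = 6. Since this equals -1 (mod 7), Wilson confirms 7 is prime.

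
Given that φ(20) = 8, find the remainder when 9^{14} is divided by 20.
By Euler: 9^{8} ≡ 1 (mod 20) since gcd(9, 20) = 1. 14 = 1×8 + 6. So 9^{14} ≡ 9^{6} ≡ 1 (mod 20)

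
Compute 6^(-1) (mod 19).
16

Using Extended Euclidean Algorithm:
gcd(6, 19) = 1
Bezout coefficients: 6 × -3 + 19 × 1 = 1
So 6 × -3 ≡ 1 (mod 19)
The inverse is -3 mod 19 = 16
Verification: 6 × 16 = 96 = 5 × 19 + 1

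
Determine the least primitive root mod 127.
p - 1 = 126 has prime divisors 2, 3, 7. h is a primitive root mod 127 iff h^(126/q) ≢ 1 (mod 127) for each such q.
h = 2: 2^63 ≡ 1, 2^42 ≡ 1, 2^18 ≡ 16 (mod 127); 2^63 ≡ 1, so not a primitive root.
h = 3: 3^63 ≡ 126, 3^42 ≡ 107, 3^18 ≡ 4 (mod 127); none is 1, so 3 has order 126 and is a primitive root.
The smallest primitive root mod 127 is g = 3.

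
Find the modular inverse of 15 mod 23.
15^(-1) ≡ 20 (mod 23). Verification: 15 × 20 = 300 ≡ 1 (mod 23)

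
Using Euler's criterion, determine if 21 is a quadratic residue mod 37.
By Euler's criterion: 21^{18} ≡ 1 (mod 37). Since this equals 1, 21 is a QR.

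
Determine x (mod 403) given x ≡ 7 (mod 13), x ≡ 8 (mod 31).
163

Using the Chinese Remainder Theorem:
M = product of moduli = 403
For equation 1: M_1 = 31, 31 ≡ 5 (mod 13), inverse of 31 mod 13 is 8 (check: 5 × 8 = 40 ≡ 1 (mod 13))
For equation 2: M_2 = 13, 13 ≡ 13 (mod 31), inverse of 13 mod 31 is 12 (check: 13 × 12 = 156 ≡ 1 (mod 31))
Combine: x ≡ Σ r_i×M_i×(M_i⁻¹ mod m_i) = 7×31×8 + 8×13×12 = 1736 + 1248 = 2984
2984 mod 403 = 163
x ≡ 163 (mod 403)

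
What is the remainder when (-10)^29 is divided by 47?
Using repeated squaring. (-10) ≡ 37 (mod 47). 29 = 16 + 8 + 4 + 1 (binary 11101). Repeated squaring mod 47: 37^1 ≡ 37; 37^2 ≡ 37² = 1369 ≡ 6; 37^4 ≡ 6² = 36 ≡ 36; 37^8 ≡ 36² = 1296 ≡ 27; 37^16 ≡ 27² = 729 ≡ 24. Multiply: (-10)^29 ≡ 37^16 × 37^8 × 37^4 × 37^1 ≡ 24 × 27 × 36 × 37 (mod 47): 24 × 27 = 648 ≡ 37; 37 × 36 = 1332 ≡ 16; 16 × 37 = 592 ≡ 28. So (-10)^29 ≡ 28 (mod 47).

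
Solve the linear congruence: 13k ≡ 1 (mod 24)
13

Since gcd(13, 24) = 1 divides 1, a solution exists.
Multiply both sides by the inverse of 13 mod 24:
  13^(-1) mod 24 = 13
  x ≡ 13 × 1 ≡ 13 ≡ 13 (mod 24)
Verification: 13 × 13 = 169 = 7 × 24 + 1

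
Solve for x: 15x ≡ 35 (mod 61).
43

Since gcd(15, 61) = 1 divides 35, a solution exists.
Multiply both sides by the inverse of 15 mod 61:
  15^(-1) mod 61 = 57
  x ≡ 57 × 35 ≡ 1995 ≡ 43 (mod 61)
Verification: 15 × 43 = 645 = 10 × 61 + 35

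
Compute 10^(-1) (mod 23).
10^(-1) ≡ 7 (mod 23). Verification: 10 × 7 = 70 ≡ 1 (mod 23)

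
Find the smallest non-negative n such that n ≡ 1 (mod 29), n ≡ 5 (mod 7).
117

Using the Chinese Remainder Theorem:
M = product of moduli = 203
For equation 1: M_1 = 7, 7 ≡ 7 (mod 29), inverse of 7 mod 29 is 25 (check: 7 × 25 = 175 ≡ 1 (mod 29))
For equation 2: M_2 = 29, 29 ≡ 1 (mod 7), inverse of 29 mod 7 is 1 (check: 1 × 1 = 1 ≡ 1 (mod 7))
Combine: n ≡ Σ r_i×M_i×(M_i⁻¹ mod m_i) = 1×7×25 + 5×29×1 = 175 + 145 = 320
320 mod 203 = 117
n ≡ 117 (mod 203)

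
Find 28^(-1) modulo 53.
36

Using Extended Euclidean Algorithm:
gcd(28, 53) = 1
Bezout coefficients: 28 × -17 + 53 × 9 = 1
So 28 × -17 ≡ 1 (mod 53)
The inverse is -17 mod 53 = 36
Verification: 28 × 36 = 1008 = 19 × 53 + 1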